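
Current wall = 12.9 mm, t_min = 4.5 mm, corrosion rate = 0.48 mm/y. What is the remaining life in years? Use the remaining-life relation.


Apply the remaining-life relation: RL = (t_current − t_min) / CR
RL = (12.9 − 4.5) / 0.48 = 8.4 / 0.48 = 17.5 years

17.5 years


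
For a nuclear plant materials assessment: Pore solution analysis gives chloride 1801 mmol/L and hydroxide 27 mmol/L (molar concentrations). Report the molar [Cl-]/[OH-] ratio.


Threshold parameter = [Cl-] / [OH-] (molar basis; both in mmol/L, so units cancel)
Ratio = 1801 / 27 = 66.7

66.7


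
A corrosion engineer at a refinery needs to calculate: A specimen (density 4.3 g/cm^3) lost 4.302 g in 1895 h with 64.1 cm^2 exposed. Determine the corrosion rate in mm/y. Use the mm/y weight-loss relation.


Apply the mm/y weight-loss relation: CR = 87600 * W / (D * A * T)
Numerator: 87600 * 4.302 = 376855.2
Denominator: 4.3 * 64.1 * 1895 = 522318.85
CR = 376855.2 / 522318.85 = 0.7215 mm/y

0.7215 mm/y


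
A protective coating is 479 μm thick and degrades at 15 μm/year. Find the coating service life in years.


Service life = thickness / degradation rate
Life = 479 / 15 = 31.9 years

31.9 years


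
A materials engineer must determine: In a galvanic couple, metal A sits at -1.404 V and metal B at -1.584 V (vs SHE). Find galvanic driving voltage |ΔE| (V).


Driving voltage is the absolute potential difference.
|ΔE| = |-1.404 − (-1.584)| = 0.18 V

0.18 V


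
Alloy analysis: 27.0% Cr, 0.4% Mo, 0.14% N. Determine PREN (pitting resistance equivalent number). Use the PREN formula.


Apply the PREN formula: PREN = Cr + 3.3*Mo + 16*N
PREN = 27.0 + 3.3*0.4 + 16*0.14
PREN = 27.0 + 1.32 + 2.24 = 30.56

30.56


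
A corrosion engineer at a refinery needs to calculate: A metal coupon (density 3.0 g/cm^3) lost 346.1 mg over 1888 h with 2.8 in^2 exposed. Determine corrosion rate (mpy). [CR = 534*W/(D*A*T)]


Apply the mpy weight-loss relation: CR = 534 * W / (D * A * T)
Numerator: 534 * 346.1 = 184817.4
Denominator: 3.0 * 2.8 * 1888 = 15859.2
CR = 184817.4 / 15859.2 = 11.65364 mpy

11.65364 mpy


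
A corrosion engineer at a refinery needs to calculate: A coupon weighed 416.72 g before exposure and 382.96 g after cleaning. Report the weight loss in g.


Weight loss = initial − final
WL = 416.72 − 382.96 = 33.76 g

33.76 g


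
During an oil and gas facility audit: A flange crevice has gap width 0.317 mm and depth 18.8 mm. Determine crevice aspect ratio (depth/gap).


Aspect ratio = depth / gap
Ratio = 18.8 / 0.317 = 59.3

59.3


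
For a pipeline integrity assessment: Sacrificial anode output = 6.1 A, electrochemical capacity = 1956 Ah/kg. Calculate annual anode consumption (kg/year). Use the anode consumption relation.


Annual consumption = current * hours per year / capacity
Rate = 6.1 * 8760 / 1956 = 27.3 kg/year

27.3 kg/year


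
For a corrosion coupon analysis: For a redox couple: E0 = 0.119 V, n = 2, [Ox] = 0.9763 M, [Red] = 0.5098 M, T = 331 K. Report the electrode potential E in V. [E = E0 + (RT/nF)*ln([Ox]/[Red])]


Apply the Nernst equation: E = E0 + (RT/nF)*ln([Ox]/[Red])
Step 1: RT/nF = 8.314*331/(2*96485) = 0.01426094 V
Step 2: [Ox]/[Red] = 0.9763/0.5098 = 1.915065
Step 3: ln(1.915065) = 0.649752
Step 4: correction = 0.01426094 * 0.649752 = 0.0093 V
E = 0.119 + 0.0093 = 0.1283 V

0.1283 V


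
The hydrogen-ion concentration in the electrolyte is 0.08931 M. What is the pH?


pH = −log10[H+]
pH = −log10(0.08931) = 1.05

1.05


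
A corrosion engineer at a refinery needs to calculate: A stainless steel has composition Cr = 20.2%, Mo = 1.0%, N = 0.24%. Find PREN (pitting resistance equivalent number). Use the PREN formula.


Apply the PREN formula: PREN = Cr + 3.3*Mo + 16*N
PREN = 20.2 + 3.3*1.0 + 16*0.24
PREN = 20.2 + 3.3 + 3.84 = 27.34

27.34


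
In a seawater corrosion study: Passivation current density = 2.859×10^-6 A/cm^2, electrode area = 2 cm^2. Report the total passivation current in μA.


I = i_pass * A, then convert A → μA (×10^6)
I = 2.859×10^-6 * 2 * 10^6 = 5.72 μA

5.72 μA


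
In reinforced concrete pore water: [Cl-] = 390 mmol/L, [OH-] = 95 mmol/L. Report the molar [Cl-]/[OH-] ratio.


Threshold parameter = [Cl-] / [OH-] (molar basis; both in mmol/L, so units cancel)
Ratio = 390 / 95 = 4.11

4.11


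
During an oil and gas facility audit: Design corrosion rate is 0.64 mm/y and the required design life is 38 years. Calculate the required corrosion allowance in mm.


Corrosion allowance = CR × design life
CA = 0.64 * 38 = 24.32 mm

24.32 mm


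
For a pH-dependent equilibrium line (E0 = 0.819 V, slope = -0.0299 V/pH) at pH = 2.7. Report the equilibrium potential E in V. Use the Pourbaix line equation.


Apply the Pourbaix line equation: E = E0 + slope*pH
E = 0.819 + (-0.0299)*2.7 = 0.819 + (-0.08073) = 0.73827 V
Rounded to 4 decimal places: E = 0.7383 V

0.7383 V


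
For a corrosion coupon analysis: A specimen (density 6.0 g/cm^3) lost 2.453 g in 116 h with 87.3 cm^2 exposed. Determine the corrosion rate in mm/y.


Apply the mm/y weight-loss relation: CR = 87600 * W / (D * A * T)
Numerator: 87600 * 2.453 = 214882.8
Denominator: 6.0 * 87.3 * 116 = 60760.8
CR = 214882.8 / 60760.8 = 3.53654 mm/y

3.53654 mm/y


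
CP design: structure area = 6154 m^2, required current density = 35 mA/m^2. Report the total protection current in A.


I = area * current density, then convert mA → A (÷1000)
I = 6154 * 35 / 1000 = 215.39 A

215.39 A


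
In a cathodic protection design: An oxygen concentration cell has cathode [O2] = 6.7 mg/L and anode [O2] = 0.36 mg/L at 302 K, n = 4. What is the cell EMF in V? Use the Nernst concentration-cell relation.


Apply the Nernst concentration-cell relation: E = (RT/nF)*ln(C_cathode/C_anode)
RT/nF = 8.314*302/(4*96485) = 0.00650575 V
ln(6.7/0.36) = 2.92376
E = 0.00650575 * 2.92376 = 0.01902 V

0.01902 V


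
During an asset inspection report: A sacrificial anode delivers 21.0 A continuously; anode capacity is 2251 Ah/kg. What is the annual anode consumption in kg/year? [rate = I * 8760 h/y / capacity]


Annual consumption = current * hours per year / capacity
Rate = 21.0 * 8760 / 2251 = 81.7 kg/year

81.7 kg/year


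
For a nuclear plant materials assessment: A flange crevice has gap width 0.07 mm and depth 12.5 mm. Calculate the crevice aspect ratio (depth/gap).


Aspect ratio = depth / gap
Ratio = 12.5 / 0.07 = 178.6

178.6


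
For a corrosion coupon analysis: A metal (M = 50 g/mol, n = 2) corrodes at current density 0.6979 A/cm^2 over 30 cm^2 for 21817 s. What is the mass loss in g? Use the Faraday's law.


Apply Faraday's law: m = i*A*t*M / (n*F)
Total charge passed Q = i*A*t = 0.6979*30*21817 = 456782.529 C
m = Q*M/(n*F) = 456782.529*50/(2*96485) = 118.35584 g

118.35584 g


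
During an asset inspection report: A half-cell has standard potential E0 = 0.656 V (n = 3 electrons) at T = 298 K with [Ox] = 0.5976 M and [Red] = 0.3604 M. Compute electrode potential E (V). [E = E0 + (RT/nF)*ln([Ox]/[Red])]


Apply the Nernst equation: E = E0 + (RT/nF)*ln([Ox]/[Red])
Step 1: RT/nF = 8.314*298/(3*96485) = 0.00855944 V
Step 2: [Ox]/[Red] = 0.5976/0.3604 = 1.658158
Step 3: ln(1.658158) = 0.505707
Step 4: correction = 0.00855944 * 0.505707 = 0.0043 V
E = 0.656 + 0.0043 = 0.6603 V

0.6603 V


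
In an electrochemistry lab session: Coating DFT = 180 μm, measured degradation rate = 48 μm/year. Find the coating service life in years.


Service life = thickness / degradation rate
Life = 180 / 48 = 3.8 years

3.8 years


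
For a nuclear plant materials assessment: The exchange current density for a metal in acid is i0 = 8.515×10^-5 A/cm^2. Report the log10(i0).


i0 = 8.515×10^-5 A/cm^2
log10(i0) = -4.07

-4.07


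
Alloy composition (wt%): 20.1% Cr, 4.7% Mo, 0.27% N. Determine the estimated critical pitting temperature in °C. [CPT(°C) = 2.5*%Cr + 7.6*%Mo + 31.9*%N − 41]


Apply the ASTM G48 empirical CPT estimate: CPT(°C) = 2.5*%Cr + 7.6*%Mo + 31.9*%N − 41
2.5*20.1 = 50.25; 7.6*4.7 = 35.72; 31.9*0.27 = 8.613
CPT = 50.25 + 35.72 + 8.613 − 41 = 53.583 °C
Rounded to 0.1 °C: CPT ≈ 53.6 °C

53.6 °C


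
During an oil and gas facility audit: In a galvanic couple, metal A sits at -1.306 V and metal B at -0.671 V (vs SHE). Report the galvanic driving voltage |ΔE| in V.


Driving voltage is the absolute potential difference.
|ΔE| = |-1.306 − (-0.671)| = 0.635 V

0.635 V


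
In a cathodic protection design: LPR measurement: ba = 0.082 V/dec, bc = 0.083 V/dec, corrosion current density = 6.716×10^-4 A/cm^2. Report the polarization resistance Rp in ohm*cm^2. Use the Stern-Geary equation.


Apply the Stern-Geary equation: Rp = ba*bc / (2.303*icorr*(ba+bc))
ba*bc = 0.082*0.083 = 0.006806
ba+bc = 0.165; 2.303*icorr*(ba+bc) = 2.303*6.716×10^-4*0.165 = 2.5520464×10^-4
Rp = 0.006806 / 2.5520464×10^-4 = 26.7 ohm*cm^2

26.7 ohm*cm^2


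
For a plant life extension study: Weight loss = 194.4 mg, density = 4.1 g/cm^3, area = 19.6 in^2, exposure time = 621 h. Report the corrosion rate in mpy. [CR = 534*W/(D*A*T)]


Apply the mpy weight-loss relation: CR = 534 * W / (D * A * T)
Numerator: 534 * 194.4 = 103809.6
Denominator: 4.1 * 19.6 * 621 = 49903.56
CR = 103809.6 / 49903.56 = 2.0802 mpy

2.0802 mpy


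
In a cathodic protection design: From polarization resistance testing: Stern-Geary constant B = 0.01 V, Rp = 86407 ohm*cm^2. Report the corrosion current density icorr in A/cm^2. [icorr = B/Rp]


Apply the Stern-Geary relation: icorr = B / Rp
icorr = 0.01 / 86407 = 1.157×10^-7 A/cm^2

1.157×10^-7 A/cm^2


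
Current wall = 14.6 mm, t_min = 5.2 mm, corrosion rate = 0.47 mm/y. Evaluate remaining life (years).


Apply the remaining-life relation: RL = (t_current − t_min) / CR
RL = (14.6 − 5.2) / 0.47 = 9.4 / 0.47 = 20.0 years

20.0 years


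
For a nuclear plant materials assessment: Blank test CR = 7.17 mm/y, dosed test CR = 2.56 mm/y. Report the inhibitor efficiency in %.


Apply the inhibitor-efficiency definition: IE = (CR_blank − CR_inh)/CR_blank × 100
IE = (7.17 − 2.56) / 7.17 × 100
IE = 4.61 / 7.17 × 100 = 64.3 %

64.3 %


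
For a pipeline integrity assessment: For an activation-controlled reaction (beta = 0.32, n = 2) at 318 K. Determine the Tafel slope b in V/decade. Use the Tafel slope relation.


Apply the Tafel slope relation: b = 2.303*R*T/(beta*n*F)
Numerator: 2.303 * 8.314 * 318 = 6088.79
Denominator: 0.32 * 2 * 96485 = 61750.4
b = 6088.79 / 61750.4 = 0.099 V/decade

0.099 V/decade


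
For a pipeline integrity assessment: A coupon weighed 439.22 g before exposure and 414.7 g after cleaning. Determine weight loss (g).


Weight loss = initial − final
WL = 439.22 − 414.7 = 24.52 g

24.52 g


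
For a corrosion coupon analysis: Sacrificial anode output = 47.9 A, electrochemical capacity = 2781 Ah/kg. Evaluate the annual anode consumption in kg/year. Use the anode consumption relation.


Annual consumption = current * hours per year / capacity
Rate = 47.9 * 8760 / 2781 = 150.9 kg/year

150.9 kg/year


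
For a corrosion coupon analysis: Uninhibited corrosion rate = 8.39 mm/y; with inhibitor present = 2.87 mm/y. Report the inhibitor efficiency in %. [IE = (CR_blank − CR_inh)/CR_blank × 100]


Apply the inhibitor-efficiency definition: IE = (CR_blank − CR_inh)/CR_blank × 100
IE = (8.39 − 2.87) / 8.39 × 100
IE = 5.52 / 8.39 × 100 = 65.8 %

65.8 %


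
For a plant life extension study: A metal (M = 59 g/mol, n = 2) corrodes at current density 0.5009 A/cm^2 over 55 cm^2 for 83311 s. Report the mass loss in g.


Apply Faraday's law: m = i*A*t*M / (n*F)
Total charge passed Q = i*A*t = 0.5009*55*83311 = 2295176.3945 C
m = Q*M/(n*F) = 2295176.3945*59/(2*96485) = 701.74331 g

701.74331 g


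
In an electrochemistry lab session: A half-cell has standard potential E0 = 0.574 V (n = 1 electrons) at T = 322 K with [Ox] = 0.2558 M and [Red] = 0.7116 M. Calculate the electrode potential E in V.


Apply the Nernst equation: E = E0 + (RT/nF)*ln([Ox]/[Red])
Step 1: RT/nF = 8.314*322/(1*96485) = 0.02774636 V
Step 2: [Ox]/[Red] = 0.2558/0.7116 = 0.359472
Step 3: ln(0.359472) = -1.023119
Step 4: correction = 0.02774636 * -1.023119 = -0.0284 V
E = 0.574 + -0.0284 = 0.5456 V

0.5456 V


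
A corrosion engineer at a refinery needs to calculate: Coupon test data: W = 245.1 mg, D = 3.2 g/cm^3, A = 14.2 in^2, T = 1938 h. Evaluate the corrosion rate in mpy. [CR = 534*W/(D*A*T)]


Apply the mpy weight-loss relation: CR = 534 * W / (D * A * T)
Numerator: 534 * 245.1 = 130883.4
Denominator: 3.2 * 14.2 * 1938 = 88062.72
CR = 130883.4 / 88062.72 = 1.48625 mpy

1.48625 mpy


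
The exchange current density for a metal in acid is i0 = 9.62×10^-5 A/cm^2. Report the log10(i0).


i0 = 9.62×10^-5 A/cm^2
log10(i0) = -4.017

-4.017


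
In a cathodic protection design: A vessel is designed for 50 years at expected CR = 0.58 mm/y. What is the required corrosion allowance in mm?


Corrosion allowance = CR × design life
CA = 0.58 * 50 = 29.0 mm

29.0 mm


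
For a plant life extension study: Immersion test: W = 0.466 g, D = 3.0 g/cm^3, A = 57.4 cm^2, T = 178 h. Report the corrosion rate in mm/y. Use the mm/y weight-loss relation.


Apply the mm/y weight-loss relation: CR = 87600 * W / (D * A * T)
Numerator: 87600 * 0.466 = 40821.6
Denominator: 3.0 * 57.4 * 178 = 30651.6
CR = 40821.6 / 30651.6 = 1.33179 mm/y

1.33179 mm/y


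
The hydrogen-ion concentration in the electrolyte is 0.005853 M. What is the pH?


pH = −log10[H+]
pH = −log10(0.005853) = 2.23

2.23


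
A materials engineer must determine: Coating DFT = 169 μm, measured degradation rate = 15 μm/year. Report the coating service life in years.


Service life = thickness / degradation rate
Life = 169 / 15 = 11.3 years

11.3 years


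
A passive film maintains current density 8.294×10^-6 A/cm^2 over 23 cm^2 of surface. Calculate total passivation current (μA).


I = i_pass * A, then convert A → μA (×10^6)
I = 8.294×10^-6 * 23 * 10^6 = 190.76 μA

190.76 μA


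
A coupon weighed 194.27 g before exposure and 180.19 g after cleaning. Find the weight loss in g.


Weight loss = initial − final
WL = 194.27 − 180.19 = 14.08 g

14.08 g


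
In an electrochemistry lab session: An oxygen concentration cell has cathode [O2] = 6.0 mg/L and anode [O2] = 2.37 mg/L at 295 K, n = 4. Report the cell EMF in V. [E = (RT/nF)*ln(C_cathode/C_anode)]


Apply the Nernst concentration-cell relation: E = (RT/nF)*ln(C_cathode/C_anode)
RT/nF = 8.314*295/(4*96485) = 0.00635495 V
ln(6.0/2.37) = 0.92887
E = 0.00635495 * 0.92887 = 0.0059 V

0.0059 V


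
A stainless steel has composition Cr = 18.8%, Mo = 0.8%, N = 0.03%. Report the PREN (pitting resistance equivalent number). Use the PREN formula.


Apply the PREN formula: PREN = Cr + 3.3*Mo + 16*N
PREN = 18.8 + 3.3*0.8 + 16*0.03
PREN = 18.8 + 2.64 + 0.48 = 21.92

21.92


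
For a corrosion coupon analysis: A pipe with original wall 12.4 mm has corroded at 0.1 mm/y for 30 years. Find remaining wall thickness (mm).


Remaining wall = original − CR × time
t = 12.4 − 0.1*30 = 12.4 − 3.0 = 9.4 mm

9.4 mm


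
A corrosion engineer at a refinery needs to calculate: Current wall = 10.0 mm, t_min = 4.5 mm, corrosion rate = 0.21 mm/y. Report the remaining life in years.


Apply the remaining-life relation: RL = (t_current − t_min) / CR
RL = (10.0 − 4.5) / 0.21 = 5.5 / 0.21 = 26.2 years

26.2 years


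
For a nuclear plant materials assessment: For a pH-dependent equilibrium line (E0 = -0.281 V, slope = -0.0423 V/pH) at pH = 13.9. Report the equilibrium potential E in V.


Apply the Pourbaix line equation: E = E0 + slope*pH
E = -0.281 + (-0.0423)*13.9 = -0.281 + (-0.58797) = -0.86897 V
Rounded to 3 decimal places: E = -0.869 V

-0.869 V


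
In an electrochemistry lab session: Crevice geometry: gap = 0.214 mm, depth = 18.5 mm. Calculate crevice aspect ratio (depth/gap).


Aspect ratio = depth / gap
Ratio = 18.5 / 0.214 = 86.4

86.4


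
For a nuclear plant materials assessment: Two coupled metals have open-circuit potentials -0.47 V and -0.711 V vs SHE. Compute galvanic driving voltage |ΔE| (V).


Driving voltage is the absolute potential difference.
|ΔE| = |-0.47 − (-0.711)| = 0.241 V

0.241 V


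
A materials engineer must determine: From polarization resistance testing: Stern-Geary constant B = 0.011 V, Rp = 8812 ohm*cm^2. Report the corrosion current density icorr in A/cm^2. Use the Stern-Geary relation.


Apply the Stern-Geary relation: icorr = B / Rp
icorr = 0.011 / 8812 = 1.248×10^-6 A/cm^2

1.248×10^-6 A/cm^2


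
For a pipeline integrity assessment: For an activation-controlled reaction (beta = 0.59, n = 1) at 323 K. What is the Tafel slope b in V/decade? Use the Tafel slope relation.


Apply the Tafel slope relation: b = 2.303*R*T/(beta*n*F)
Numerator: 2.303 * 8.314 * 323 = 6184.53
Denominator: 0.59 * 1 * 96485 = 56926.15
b = 6184.53 / 56926.15 = 0.109 V/decade

0.109 V/decade


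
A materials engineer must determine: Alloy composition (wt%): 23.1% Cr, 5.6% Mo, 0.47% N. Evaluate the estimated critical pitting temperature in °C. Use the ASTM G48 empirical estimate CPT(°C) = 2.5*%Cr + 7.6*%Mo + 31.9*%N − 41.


Apply the ASTM G48 empirical CPT estimate: CPT(°C) = 2.5*%Cr + 7.6*%Mo + 31.9*%N − 41
2.5*23.1 = 57.75; 7.6*5.6 = 42.56; 31.9*0.47 = 14.993
CPT = 57.75 + 42.56 + 14.993 − 41 = 74.303 °C
Rounded to 0.1 °C: CPT ≈ 74.3 °C

74.3 °C


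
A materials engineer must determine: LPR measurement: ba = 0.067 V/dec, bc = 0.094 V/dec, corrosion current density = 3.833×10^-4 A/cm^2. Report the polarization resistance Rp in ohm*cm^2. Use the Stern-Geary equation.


Apply the Stern-Geary equation: Rp = ba*bc / (2.303*icorr*(ba+bc))
ba*bc = 0.067*0.094 = 0.006298
ba+bc = 0.161; 2.303*icorr*(ba+bc) = 2.303*3.833×10^-4*0.161 = 1.4212112×10^-4
Rp = 0.006298 / 1.4212112×10^-4 = 44.3 ohm*cm^2

44.3 ohm*cm^2


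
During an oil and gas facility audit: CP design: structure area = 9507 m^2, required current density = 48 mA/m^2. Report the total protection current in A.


I = area * current density, then convert mA → A (÷1000)
I = 9507 * 48 / 1000 = 456.34 A

456.34 A


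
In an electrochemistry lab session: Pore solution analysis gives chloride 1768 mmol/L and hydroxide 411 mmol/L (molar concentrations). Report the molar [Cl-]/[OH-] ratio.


Threshold parameter = [Cl-] / [OH-] (molar basis; both in mmol/L, so units cancel)
Ratio = 1768 / 411 = 4.3

4.3


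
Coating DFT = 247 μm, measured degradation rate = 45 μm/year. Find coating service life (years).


Service life = thickness / degradation rate
Life = 247 / 45 = 5.5 years

5.5 years


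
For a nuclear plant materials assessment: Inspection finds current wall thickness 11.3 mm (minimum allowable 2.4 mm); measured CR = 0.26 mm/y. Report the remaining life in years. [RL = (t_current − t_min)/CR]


Apply the remaining-life relation: RL = (t_current − t_min) / CR
RL = (11.3 − 2.4) / 0.26 = 8.9 / 0.26 = 34.2 years

34.2 years


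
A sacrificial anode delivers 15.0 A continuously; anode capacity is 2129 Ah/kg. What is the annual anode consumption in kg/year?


Annual consumption = current * hours per year / capacity
Rate = 15.0 * 8760 / 2129 = 61.7 kg/year

61.7 kg/year


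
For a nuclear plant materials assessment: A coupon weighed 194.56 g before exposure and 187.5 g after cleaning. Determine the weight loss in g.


Weight loss = initial − final
WL = 194.56 − 187.5 = 7.06 g

7.06 g


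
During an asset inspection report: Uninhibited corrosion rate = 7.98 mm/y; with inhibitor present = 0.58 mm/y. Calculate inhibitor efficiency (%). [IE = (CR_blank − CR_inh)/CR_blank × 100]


Apply the inhibitor-efficiency definition: IE = (CR_blank − CR_inh)/CR_blank × 100
IE = (7.98 − 0.58) / 7.98 × 100
IE = 7.4 / 7.98 × 100 = 92.7 %

92.7 %


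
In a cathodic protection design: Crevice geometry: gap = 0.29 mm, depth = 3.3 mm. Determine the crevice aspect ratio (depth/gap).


Aspect ratio = depth / gap
Ratio = 3.3 / 0.29 = 11.4

11.4


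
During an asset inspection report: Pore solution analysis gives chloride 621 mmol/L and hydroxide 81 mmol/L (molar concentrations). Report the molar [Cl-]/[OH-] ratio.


Threshold parameter = [Cl-] / [OH-] (molar basis; both in mmol/L, so units cancel)
Ratio = 621 / 81 = 7.67

7.67


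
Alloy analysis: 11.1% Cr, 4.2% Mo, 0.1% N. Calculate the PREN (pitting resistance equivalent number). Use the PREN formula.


Apply the PREN formula: PREN = Cr + 3.3*Mo + 16*N
PREN = 11.1 + 3.3*4.2 + 16*0.1
PREN = 11.1 + 13.86 + 1.6 = 26.56

26.56


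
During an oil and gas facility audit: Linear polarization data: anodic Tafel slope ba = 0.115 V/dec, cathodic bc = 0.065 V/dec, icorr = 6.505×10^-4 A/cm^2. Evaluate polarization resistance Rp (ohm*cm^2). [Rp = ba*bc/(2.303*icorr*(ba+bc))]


Apply the Stern-Geary equation: Rp = ba*bc / (2.303*icorr*(ba+bc))
ba*bc = 0.115*0.065 = 0.007475
ba+bc = 0.18; 2.303*icorr*(ba+bc) = 2.303*6.505×10^-4*0.18 = 2.6965827×10^-4
Rp = 0.007475 / 2.6965827×10^-4 = 27.72 ohm*cm^2

27.72 ohm*cm^2


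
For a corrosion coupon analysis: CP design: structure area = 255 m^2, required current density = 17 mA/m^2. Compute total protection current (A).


I = area * current density, then convert mA → A (÷1000)
I = 255 * 17 / 1000 = 4.34 A

4.34 A


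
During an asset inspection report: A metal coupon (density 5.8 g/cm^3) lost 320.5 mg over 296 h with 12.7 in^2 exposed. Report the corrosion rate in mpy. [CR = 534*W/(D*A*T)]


Apply the mpy weight-loss relation: CR = 534 * W / (D * A * T)
Numerator: 534 * 320.5 = 171147.0
Denominator: 5.8 * 12.7 * 296 = 21803.36
CR = 171147.0 / 21803.36 = 7.84957 mpy

7.84957 mpy


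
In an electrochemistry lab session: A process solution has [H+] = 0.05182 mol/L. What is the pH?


pH = −log10[H+]
pH = −log10(0.05182) = 1.29

1.29


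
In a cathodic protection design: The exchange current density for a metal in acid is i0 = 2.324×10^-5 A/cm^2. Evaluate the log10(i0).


i0 = 2.324×10^-5 A/cm^2
log10(i0) = -4.634

-4.634


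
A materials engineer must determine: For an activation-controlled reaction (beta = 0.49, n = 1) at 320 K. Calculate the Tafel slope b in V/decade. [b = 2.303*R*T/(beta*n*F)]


Apply the Tafel slope relation: b = 2.303*R*T/(beta*n*F)
Numerator: 2.303 * 8.314 * 320 = 6127.09
Denominator: 0.49 * 1 * 96485 = 47277.65
b = 6127.09 / 47277.65 = 0.1296 V/decade

0.1296 V/decade


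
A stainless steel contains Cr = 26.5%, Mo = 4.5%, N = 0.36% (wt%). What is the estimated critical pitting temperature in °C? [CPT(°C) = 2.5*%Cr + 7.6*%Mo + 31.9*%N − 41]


Apply the ASTM G48 empirical CPT estimate: CPT(°C) = 2.5*%Cr + 7.6*%Mo + 31.9*%N − 41
2.5*26.5 = 66.25; 7.6*4.5 = 34.2; 31.9*0.36 = 11.484
CPT = 66.25 + 34.2 + 11.484 − 41 = 70.934 °C
Rounded to 0.1 °C: CPT ≈ 70.9 °C

70.9 °C


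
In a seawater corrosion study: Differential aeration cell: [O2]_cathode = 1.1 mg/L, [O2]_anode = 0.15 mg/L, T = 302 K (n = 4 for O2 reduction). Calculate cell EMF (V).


Apply the Nernst concentration-cell relation: E = (RT/nF)*ln(C_cathode/C_anode)
RT/nF = 8.314*302/(4*96485) = 0.00650575 V
ln(1.1/0.15) = 1.99243
E = 0.00650575 * 1.99243 = 0.01296 V

0.01296 V


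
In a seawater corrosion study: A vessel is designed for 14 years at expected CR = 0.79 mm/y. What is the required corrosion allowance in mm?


Corrosion allowance = CR × design life
CA = 0.79 * 14 = 11.06 mm

11.06 mm


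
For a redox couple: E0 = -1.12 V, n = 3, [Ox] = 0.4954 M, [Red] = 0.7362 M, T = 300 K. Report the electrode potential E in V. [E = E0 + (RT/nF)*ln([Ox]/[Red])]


Apply the Nernst equation: E = E0 + (RT/nF)*ln([Ox]/[Red])
Step 1: RT/nF = 8.314*300/(3*96485) = 0.00861688 V
Step 2: [Ox]/[Red] = 0.4954/0.7362 = 0.672915
Step 3: ln(0.672915) = -0.396136
Step 4: correction = 0.00861688 * -0.396136 = -0.0034 V
E = -1.12 + -0.0034 = -1.1234 V

-1.1234 V


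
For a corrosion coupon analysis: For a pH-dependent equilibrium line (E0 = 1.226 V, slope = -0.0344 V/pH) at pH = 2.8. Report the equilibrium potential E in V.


Apply the Pourbaix line equation: E = E0 + slope*pH
E = 1.226 + (-0.0344)*2.8 = 1.226 + (-0.09632) = 1.12968 V
Rounded to 4 decimal places: E = 1.1297 V

1.1297 V


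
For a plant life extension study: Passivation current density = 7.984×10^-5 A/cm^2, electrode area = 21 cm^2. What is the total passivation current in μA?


I = i_pass * A, then convert A → μA (×10^6)
I = 7.984×10^-5 * 21 * 10^6 = 1676.64 μA

1676.64 μA


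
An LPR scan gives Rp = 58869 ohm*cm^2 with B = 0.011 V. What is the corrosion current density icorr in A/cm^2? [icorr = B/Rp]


Apply the Stern-Geary relation: icorr = B / Rp
icorr = 0.011 / 58869 = 1.869×10^-7 A/cm^2

1.869×10^-7 A/cm^2


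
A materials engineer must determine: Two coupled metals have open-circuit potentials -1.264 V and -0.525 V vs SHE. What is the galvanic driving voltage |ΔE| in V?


Driving voltage is the absolute potential difference.
|ΔE| = |-1.264 − (-0.525)| = 0.739 V

0.739 V


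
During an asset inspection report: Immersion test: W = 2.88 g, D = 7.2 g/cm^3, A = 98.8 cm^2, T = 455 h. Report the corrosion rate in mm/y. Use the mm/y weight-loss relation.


Apply the mm/y weight-loss relation: CR = 87600 * W / (D * A * T)
Numerator: 87600 * 2.88 = 252288.0
Denominator: 7.2 * 98.8 * 455 = 323668.8
CR = 252288.0 / 323668.8 = 0.7795 mm/y

0.7795 mm/y


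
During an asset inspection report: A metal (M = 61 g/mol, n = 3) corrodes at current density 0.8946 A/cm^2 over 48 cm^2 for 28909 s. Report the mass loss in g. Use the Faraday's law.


Apply Faraday's law: m = i*A*t*M / (n*F)
Total charge passed Q = i*A*t = 0.8946*48*28909 = 1241375.5872 C
m = Q*M/(n*F) = 1241375.5872*61/(3*96485) = 261.6086 g

261.6086 g


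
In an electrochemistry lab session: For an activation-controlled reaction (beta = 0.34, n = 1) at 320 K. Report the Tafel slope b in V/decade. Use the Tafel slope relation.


Apply the Tafel slope relation: b = 2.303*R*T/(beta*n*F)
Numerator: 2.303 * 8.314 * 320 = 6127.09
Denominator: 0.34 * 1 * 96485 = 32804.9
b = 6127.09 / 32804.9 = 0.1868 V/decade

0.1868 V/decade


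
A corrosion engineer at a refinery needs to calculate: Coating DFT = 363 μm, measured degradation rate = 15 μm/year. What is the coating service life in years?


Service life = thickness / degradation rate
Life = 363 / 15 = 24.2 years

24.2 years


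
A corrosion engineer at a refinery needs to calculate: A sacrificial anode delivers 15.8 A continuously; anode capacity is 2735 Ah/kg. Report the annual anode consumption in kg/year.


Annual consumption = current * hours per year / capacity
Rate = 15.8 * 8760 / 2735 = 50.6 kg/year

50.6 kg/year


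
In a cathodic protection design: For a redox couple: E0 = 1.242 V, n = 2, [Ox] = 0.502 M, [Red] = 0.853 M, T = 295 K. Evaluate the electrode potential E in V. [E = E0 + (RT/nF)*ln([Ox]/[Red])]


Apply the Nernst equation: E = E0 + (RT/nF)*ln([Ox]/[Red])
Step 1: RT/nF = 8.314*295/(2*96485) = 0.0127099 V
Step 2: [Ox]/[Red] = 0.502/0.853 = 0.588511
Step 3: ln(0.588511) = -0.53016
Step 4: correction = 0.0127099 * -0.53016 = -0.007 V
E = 1.242 + -0.007 = 1.235 V

1.235 V


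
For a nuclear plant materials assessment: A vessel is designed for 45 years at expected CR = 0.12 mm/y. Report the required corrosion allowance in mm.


Corrosion allowance = CR × design life
CA = 0.12 * 45 = 5.4 mm

5.4 mm


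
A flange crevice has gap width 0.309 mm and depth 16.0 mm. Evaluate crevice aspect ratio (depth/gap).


Aspect ratio = depth / gap
Ratio = 16.0 / 0.309 = 51.8

51.8


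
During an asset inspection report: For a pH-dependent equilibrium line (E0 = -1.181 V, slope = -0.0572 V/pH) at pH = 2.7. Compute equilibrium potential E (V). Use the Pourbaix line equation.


Apply the Pourbaix line equation: E = E0 + slope*pH
E = -1.181 + (-0.0572)*2.7 = -1.181 + (-0.15444) = -1.33544 V
Rounded to 3 decimal places: E = -1.335 V

-1.335 V


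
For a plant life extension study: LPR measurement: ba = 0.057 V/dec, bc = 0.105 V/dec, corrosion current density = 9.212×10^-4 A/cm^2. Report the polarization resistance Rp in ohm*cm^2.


Apply the Stern-Geary equation: Rp = ba*bc / (2.303*icorr*(ba+bc))
ba*bc = 0.057*0.105 = 0.005985
ba+bc = 0.162; 2.303*icorr*(ba+bc) = 2.303*9.212×10^-4*0.162 = 3.4368682×10^-4
Rp = 0.005985 / 3.4368682×10^-4 = 17.4 ohm*cm^2

17.4 ohm*cm^2


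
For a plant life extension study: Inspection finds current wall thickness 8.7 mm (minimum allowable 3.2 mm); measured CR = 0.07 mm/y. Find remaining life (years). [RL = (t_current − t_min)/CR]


Apply the remaining-life relation: RL = (t_current − t_min) / CR
RL = (8.7 − 3.2) / 0.07 = 5.5 / 0.07 = 78.6 years

78.6 years


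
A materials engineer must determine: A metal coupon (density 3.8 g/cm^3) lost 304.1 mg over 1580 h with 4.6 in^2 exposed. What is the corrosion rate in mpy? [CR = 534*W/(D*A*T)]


Apply the mpy weight-loss relation: CR = 534 * W / (D * A * T)
Numerator: 534 * 304.1 = 162389.4
Denominator: 3.8 * 4.6 * 1580 = 27618.4
CR = 162389.4 / 27618.4 = 5.87975 mpy

5.87975 mpy


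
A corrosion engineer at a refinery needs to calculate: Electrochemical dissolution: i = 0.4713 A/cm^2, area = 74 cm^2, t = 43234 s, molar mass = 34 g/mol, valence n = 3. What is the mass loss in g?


Apply Faraday's law: m = i*A*t*M / (n*F)
Total charge passed Q = i*A*t = 0.4713*74*43234 = 1507837.6308 C
m = Q*M/(n*F) = 1507837.6308*34/(3*96485) = 177.11382 g

177.11382 g


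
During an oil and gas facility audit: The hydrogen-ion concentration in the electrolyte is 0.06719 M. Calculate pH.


pH = −log10[H+]
pH = −log10(0.06719) = 1.17

1.17


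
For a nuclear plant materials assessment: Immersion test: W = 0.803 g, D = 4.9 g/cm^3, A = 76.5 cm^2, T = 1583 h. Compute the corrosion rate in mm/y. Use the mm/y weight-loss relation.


Apply the mm/y weight-loss relation: CR = 87600 * W / (D * A * T)
Numerator: 87600 * 0.803 = 70342.8
Denominator: 4.9 * 76.5 * 1583 = 593387.55
CR = 70342.8 / 593387.55 = 0.118544 mm/y

0.118544 mm/y


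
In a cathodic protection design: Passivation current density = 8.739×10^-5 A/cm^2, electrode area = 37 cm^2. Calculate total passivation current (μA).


I = i_pass * A, then convert A → μA (×10^6)
I = 8.739×10^-5 * 37 * 10^6 = 3233.43 μA

3233.43 μA


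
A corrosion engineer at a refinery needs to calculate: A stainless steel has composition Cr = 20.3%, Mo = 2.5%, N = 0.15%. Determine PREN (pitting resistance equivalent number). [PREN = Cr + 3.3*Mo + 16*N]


Apply the PREN formula: PREN = Cr + 3.3*Mo + 16*N
PREN = 20.3 + 3.3*2.5 + 16*0.15
PREN = 20.3 + 8.25 + 2.4 = 30.95

30.95


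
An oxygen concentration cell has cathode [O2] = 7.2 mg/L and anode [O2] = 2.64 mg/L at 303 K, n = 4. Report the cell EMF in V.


Apply the Nernst concentration-cell relation: E = (RT/nF)*ln(C_cathode/C_anode)
RT/nF = 8.314*303/(4*96485) = 0.00652729 V
ln(7.2/2.64) = 1.0033
E = 0.00652729 * 1.0033 = 0.00655 V

0.00655 V


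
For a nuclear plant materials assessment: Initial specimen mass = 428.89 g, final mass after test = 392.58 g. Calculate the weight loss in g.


Weight loss = initial − final
WL = 428.89 − 392.58 = 36.31 g

36.31 g


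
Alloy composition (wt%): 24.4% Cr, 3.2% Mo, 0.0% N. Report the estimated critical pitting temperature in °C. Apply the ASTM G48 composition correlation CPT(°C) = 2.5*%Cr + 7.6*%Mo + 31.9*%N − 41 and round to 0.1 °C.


Apply the ASTM G48 empirical CPT estimate: CPT(°C) = 2.5*%Cr + 7.6*%Mo + 31.9*%N − 41
2.5*24.4 = 61; 7.6*3.2 = 24.32; 31.9*0.0 = 0
CPT = 61 + 24.32 + 0 − 41 = 44.32 °C
Rounded to 0.1 °C: CPT ≈ 44.3 °C

44.3 °C


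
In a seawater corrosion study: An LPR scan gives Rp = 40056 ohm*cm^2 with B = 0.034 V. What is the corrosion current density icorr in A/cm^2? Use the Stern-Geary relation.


Apply the Stern-Geary relation: icorr = B / Rp
icorr = 0.034 / 40056 = 8.488×10^-7 A/cm^2

8.488×10^-7 A/cm^2


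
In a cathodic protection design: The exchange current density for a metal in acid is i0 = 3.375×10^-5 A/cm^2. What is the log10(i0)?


i0 = 3.375×10^-5 A/cm^2
log10(i0) = -4.472

-4.472


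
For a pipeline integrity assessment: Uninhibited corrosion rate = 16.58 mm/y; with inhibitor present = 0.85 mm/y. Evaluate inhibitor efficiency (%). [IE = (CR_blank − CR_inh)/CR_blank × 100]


Apply the inhibitor-efficiency definition: IE = (CR_blank − CR_inh)/CR_blank × 100
IE = (16.58 − 0.85) / 16.58 × 100
IE = 15.73 / 16.58 × 100 = 94.9 %

94.9 %


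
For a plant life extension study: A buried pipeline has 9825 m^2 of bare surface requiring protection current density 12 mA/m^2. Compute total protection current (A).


I = area * current density, then convert mA → A (÷1000)
I = 9825 * 12 / 1000 = 117.9 A

117.9 A


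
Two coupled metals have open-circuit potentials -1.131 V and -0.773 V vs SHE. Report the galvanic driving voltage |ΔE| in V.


Driving voltage is the absolute potential difference.
|ΔE| = |-1.131 − (-0.773)| = 0.358 V

0.358 V


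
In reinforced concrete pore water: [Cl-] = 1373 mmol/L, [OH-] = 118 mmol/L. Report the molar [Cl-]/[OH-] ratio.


Threshold parameter = [Cl-] / [OH-] (molar basis; both in mmol/L, so units cancel)
Ratio = 1373 / 118 = 11.64

11.64


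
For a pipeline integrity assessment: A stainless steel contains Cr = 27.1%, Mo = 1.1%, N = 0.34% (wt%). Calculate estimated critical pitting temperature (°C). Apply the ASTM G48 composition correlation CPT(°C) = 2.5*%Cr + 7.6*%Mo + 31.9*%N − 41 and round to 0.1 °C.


Apply the ASTM G48 empirical CPT estimate: CPT(°C) = 2.5*%Cr + 7.6*%Mo + 31.9*%N − 41
2.5*27.1 = 67.75; 7.6*1.1 = 8.36; 31.9*0.34 = 10.846
CPT = 67.75 + 8.36 + 10.846 − 41 = 45.956 °C
Rounded to 0.1 °C: CPT ≈ 46.0 °C

46.0 °C


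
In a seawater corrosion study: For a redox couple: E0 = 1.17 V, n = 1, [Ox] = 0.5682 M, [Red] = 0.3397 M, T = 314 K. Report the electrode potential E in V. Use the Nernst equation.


Apply the Nernst equation: E = E0 + (RT/nF)*ln([Ox]/[Red])
Step 1: RT/nF = 8.314*314/(1*96485) = 0.02705701 V
Step 2: [Ox]/[Red] = 0.5682/0.3397 = 1.672652
Step 3: ln(1.672652) = 0.51441
Step 4: correction = 0.02705701 * 0.51441 = 0.0139 V
E = 1.17 + 0.0139 = 1.1839 V

1.1839 V


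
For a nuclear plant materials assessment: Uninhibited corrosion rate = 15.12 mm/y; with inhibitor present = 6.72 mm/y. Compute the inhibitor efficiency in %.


Apply the inhibitor-efficiency definition: IE = (CR_blank − CR_inh)/CR_blank × 100
IE = (15.12 − 6.72) / 15.12 × 100
IE = 8.4 / 15.12 × 100 = 55.6 %

55.6 %


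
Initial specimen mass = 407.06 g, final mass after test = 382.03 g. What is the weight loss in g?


Weight loss = initial − final
WL = 407.06 − 382.03 = 25.03 g

25.03 g


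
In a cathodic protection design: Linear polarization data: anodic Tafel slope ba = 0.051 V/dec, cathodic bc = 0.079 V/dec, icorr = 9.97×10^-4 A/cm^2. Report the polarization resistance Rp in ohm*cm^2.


Apply the Stern-Geary equation: Rp = ba*bc / (2.303*icorr*(ba+bc))
ba*bc = 0.051*0.079 = 0.004029
ba+bc = 0.13; 2.303*icorr*(ba+bc) = 2.303*9.97×10^-4*0.13 = 2.9849183×10^-4
Rp = 0.004029 / 2.9849183×10^-4 = 13.5 ohm*cm^2

13.5 ohm*cm^2


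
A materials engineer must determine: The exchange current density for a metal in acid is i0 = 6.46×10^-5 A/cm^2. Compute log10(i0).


i0 = 6.46×10^-5 A/cm^2
log10(i0) = -4.19

-4.19


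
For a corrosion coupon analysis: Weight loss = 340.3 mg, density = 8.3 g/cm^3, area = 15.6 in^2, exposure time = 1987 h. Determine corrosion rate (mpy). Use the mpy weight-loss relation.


Apply the mpy weight-loss relation: CR = 534 * W / (D * A * T)
Numerator: 534 * 340.3 = 181720.2
Denominator: 8.3 * 15.6 * 1987 = 257276.76
CR = 181720.2 / 257276.76 = 0.70632 mpy

0.70632 mpy


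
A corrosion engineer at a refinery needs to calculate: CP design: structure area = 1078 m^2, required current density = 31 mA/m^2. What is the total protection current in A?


I = area * current density, then convert mA → A (÷1000)
I = 1078 * 31 / 1000 = 33.42 A

33.42 A


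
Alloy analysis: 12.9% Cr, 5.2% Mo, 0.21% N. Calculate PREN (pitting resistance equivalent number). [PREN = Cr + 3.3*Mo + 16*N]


Apply the PREN formula: PREN = Cr + 3.3*Mo + 16*N
PREN = 12.9 + 3.3*5.2 + 16*0.21
PREN = 12.9 + 17.16 + 3.36 = 33.42

33.42


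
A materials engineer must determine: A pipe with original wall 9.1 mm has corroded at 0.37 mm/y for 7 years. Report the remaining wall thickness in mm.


Remaining wall = original − CR × time
t = 9.1 − 0.37*7 = 9.1 − 2.59 = 6.51 mm

6.51 mm


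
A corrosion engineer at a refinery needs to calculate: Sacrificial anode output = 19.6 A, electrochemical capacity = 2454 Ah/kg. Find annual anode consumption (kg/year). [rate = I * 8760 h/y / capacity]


Annual consumption = current * hours per year / capacity
Rate = 19.6 * 8760 / 2454 = 70.0 kg/year

70.0 kg/year


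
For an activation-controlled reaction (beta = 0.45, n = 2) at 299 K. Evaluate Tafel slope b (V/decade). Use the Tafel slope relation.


Apply the Tafel slope relation: b = 2.303*R*T/(beta*n*F)
Numerator: 2.303 * 8.314 * 299 = 5725.0
Denominator: 0.45 * 2 * 96485 = 86836.5
b = 5725.0 / 86836.5 = 0.0659 V/decade

0.0659 V/decade


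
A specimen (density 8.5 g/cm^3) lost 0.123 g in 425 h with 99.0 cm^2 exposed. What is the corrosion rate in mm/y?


Apply the mm/y weight-loss relation: CR = 87600 * W / (D * A * T)
Numerator: 87600 * 0.123 = 10774.8
Denominator: 8.5 * 99.0 * 425 = 357637.5
CR = 10774.8 / 357637.5 = 0.030128 mm/y

0.030128 mm/y


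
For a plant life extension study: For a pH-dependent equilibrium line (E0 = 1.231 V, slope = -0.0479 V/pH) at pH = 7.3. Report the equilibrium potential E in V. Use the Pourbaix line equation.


Apply the Pourbaix line equation: E = E0 + slope*pH
E = 1.231 + (-0.0479)*7.3 = 1.231 + (-0.34967) = 0.88133 V
Rounded to 3 decimal places: E = 0.881 V

0.881 V


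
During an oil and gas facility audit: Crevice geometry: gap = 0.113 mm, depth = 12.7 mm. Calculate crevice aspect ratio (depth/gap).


Aspect ratio = depth / gap
Ratio = 12.7 / 0.113 = 112.4

112.4


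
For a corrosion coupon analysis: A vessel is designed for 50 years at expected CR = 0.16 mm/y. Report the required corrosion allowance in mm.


Corrosion allowance = CR × design life
CA = 0.16 * 50 = 8.0 mm

8.0 mm


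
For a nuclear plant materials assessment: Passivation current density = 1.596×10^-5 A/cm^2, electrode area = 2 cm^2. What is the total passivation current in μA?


I = i_pass * A, then convert A → μA (×10^6)
I = 1.596×10^-5 * 2 * 10^6 = 31.92 μA

31.92 μA


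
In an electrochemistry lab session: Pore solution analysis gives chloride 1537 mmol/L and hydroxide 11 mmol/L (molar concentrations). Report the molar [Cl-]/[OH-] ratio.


Threshold parameter = [Cl-] / [OH-] (molar basis; both in mmol/L, so units cancel)
Ratio = 1537 / 11 = 139.73

139.73


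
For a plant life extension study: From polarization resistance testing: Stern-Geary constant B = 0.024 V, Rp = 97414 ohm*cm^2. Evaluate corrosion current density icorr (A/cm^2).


Apply the Stern-Geary relation: icorr = B / Rp
icorr = 0.024 / 97414 = 2.464×10^-7 A/cm^2

2.464×10^-7 A/cm^2


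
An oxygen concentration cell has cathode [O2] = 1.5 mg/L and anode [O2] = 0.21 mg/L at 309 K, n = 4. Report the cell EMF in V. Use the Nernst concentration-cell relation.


Apply the Nernst concentration-cell relation: E = (RT/nF)*ln(C_cathode/C_anode)
RT/nF = 8.314*309/(4*96485) = 0.00665654 V
ln(1.5/0.21) = 1.96611
E = 0.00665654 * 1.96611 = 0.01309 V

0.01309 V
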